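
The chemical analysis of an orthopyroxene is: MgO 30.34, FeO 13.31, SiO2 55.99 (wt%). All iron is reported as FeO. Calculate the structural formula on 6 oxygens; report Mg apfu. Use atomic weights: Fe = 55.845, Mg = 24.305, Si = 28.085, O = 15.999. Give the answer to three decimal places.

30.34 wt% MgO ÷ 40.304 g/mol = 0.75278 mol, giving 0.75278 Mg and 0.75278 O.
13.31 wt% FeO ÷ 71.844 g/mol = 0.18526 mol, giving 0.18526 Fe and 0.18526 O.
55.99 wt% SiO2 ÷ 60.083 g/mol = 0.93188 mol, giving 0.93188 Si and 1.86376 O.
Oxygen sums to 2.80180; scaling by 6/2.80180 = 2.14148 puts the formula on 6 O.
Mg: 0.75278 × 2.14148 = 1.612 atoms per formula unit.

1.612 Mg apfu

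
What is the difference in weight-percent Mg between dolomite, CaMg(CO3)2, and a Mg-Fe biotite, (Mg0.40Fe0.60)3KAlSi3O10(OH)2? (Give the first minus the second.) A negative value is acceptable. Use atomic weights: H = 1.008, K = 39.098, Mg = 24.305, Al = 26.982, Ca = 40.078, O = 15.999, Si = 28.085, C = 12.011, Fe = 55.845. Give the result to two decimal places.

First mineral: 24.305 g Mg in 184.399 g formula = 13.18 wt% Mg.
Second mineral: 29.166 g Mg in 474.026 g formula = 6.15 wt% Mg.
13.18% − 6.15% gives a difference of 7.03 percentage points.

7.03 percentage points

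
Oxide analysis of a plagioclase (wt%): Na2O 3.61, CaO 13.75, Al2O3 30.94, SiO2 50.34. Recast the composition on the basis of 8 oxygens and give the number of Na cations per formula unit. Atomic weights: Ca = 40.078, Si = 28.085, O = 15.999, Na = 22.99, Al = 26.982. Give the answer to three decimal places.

3.61 wt% Na2O ÷ 61.979 g/mol = 0.05825 mol, giving 0.11650 Na and 0.05825 O.
13.75 wt% CaO ÷ 56.077 g/mol = 0.24520 mol, giving 0.24520 Ca and 0.24520 O.
30.94 wt% Al2O3 ÷ 101.961 g/mol = 0.30345 mol, giving 0.60690 Al and 0.91035 O.
50.34 wt% SiO2 ÷ 60.083 g/mol = 0.83784 mol, giving 0.83784 Si and 1.67568 O.
Oxygen sums to 2.88948; scaling by 8/2.88948 = 2.76866 puts the formula on 8 O.
Na: 0.11650 × 2.76866 = 0.323 atoms per formula unit.

0.323 Na apfu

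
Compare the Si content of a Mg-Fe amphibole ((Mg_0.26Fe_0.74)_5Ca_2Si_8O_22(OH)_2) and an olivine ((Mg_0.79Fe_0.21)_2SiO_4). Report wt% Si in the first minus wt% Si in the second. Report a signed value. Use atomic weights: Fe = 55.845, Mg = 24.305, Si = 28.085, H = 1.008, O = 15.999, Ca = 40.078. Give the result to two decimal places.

5.94 percentage points

Si in (Mg_0.26Fe_0.74)_5Ca_2Si_8O_22(OH)_2: molar mass 929.051 g/mol; 8×28.085 = 224.680 g → 24.18 wt%.
Si in (Mg_0.79Fe_0.21)_2SiO_4: molar mass 153.938 g/mol; 1×28.085 = 28.085 g → 18.24 wt%.
Difference = 24.18 − 18.24 = 5.94 percentage points.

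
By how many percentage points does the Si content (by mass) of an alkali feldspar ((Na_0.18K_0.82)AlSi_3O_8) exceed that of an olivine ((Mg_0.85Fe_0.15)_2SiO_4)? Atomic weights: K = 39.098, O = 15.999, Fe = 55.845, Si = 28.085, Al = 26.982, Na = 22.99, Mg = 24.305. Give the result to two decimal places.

First mineral: 84.255 g Si in 275.428 g formula = 30.59 wt% Si.
Second mineral: 28.085 g Si in 150.153 g formula = 18.70 wt% Si.
30.59% − 18.70% gives a difference of 11.89 percentage points.

11.89 percentage points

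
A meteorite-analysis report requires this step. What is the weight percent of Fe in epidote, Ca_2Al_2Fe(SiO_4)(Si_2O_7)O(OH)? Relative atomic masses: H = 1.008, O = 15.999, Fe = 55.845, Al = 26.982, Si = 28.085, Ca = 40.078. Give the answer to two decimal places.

11.56 wt%

M(Ca_2Al_2Fe(SiO_4)(Si_2O_7)O(OH)) = 483.215 g/mol.
Fe contributes 1 × 55.845 = 55.845 g per mole.
55.845/483.215 = 0.1156 → 11.56%.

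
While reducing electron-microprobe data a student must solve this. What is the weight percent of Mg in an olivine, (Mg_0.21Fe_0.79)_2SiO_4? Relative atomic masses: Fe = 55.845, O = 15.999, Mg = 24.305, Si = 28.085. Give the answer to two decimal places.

Molar mass of (Mg_0.21Fe_0.79)_2SiO_4: 0.42×24.305 + 1.58×55.845 + 1×28.085 + 4×15.999 = 190.524 g/mol.
Mass of Mg per formula unit: 0.42 × 24.305 = 10.208 g.
Weight fraction Mg = 10.208 / 190.524 = 0.0536.

5.36 mass %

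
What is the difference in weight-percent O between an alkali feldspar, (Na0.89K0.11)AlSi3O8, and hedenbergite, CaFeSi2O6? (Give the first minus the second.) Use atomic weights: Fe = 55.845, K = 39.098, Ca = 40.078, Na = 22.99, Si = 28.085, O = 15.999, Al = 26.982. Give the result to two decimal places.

First mineral: 127.992 g O in 263.991 g formula = 48.48 wt% O.
Second mineral: 95.994 g O in 248.087 g formula = 38.69 wt% O.
48.48% − 38.69% gives a difference of 9.79 percentage points.

9.79 percentage points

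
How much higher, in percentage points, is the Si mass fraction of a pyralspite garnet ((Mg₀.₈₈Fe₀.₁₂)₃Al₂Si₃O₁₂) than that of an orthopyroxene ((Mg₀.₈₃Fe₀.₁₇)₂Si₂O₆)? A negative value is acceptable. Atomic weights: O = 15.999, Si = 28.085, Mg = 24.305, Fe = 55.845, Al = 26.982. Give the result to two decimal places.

-6.23 percentage points

Si in (Mg₀.₈₈Fe₀.₁₂)₃Al₂Si₃O₁₂: molar mass 414.476 g/mol; 3×28.085 = 84.255 g → 20.33 wt%.
Si in (Mg₀.₈₃Fe₀.₁₇)₂Si₂O₆: molar mass 211.498 g/mol; 2×28.085 = 56.170 g → 26.56 wt%.
Difference = 20.33 − 26.56 = -6.23 percentage points.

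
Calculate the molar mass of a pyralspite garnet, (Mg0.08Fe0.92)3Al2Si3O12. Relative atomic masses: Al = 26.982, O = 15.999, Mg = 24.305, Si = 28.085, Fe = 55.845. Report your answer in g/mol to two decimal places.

490.17 g/mol

The formula mass is the sum 0.24*24.305 + 2.76*55.845 + 2*26.982 + 3*28.085 + 12*15.999.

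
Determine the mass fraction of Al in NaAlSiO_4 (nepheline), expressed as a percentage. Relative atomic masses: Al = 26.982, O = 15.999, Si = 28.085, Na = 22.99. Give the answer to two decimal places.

Molar mass of NaAlSiO_4: 1×22.99 + 1×26.982 + 1×28.085 + 4×15.999 = 142.053 g/mol.
Mass of Al per formula unit: 1 × 26.982 = 26.982 g.
Weight fraction Al = 26.982 / 142.053 = 0.1899.

18.99 weight percent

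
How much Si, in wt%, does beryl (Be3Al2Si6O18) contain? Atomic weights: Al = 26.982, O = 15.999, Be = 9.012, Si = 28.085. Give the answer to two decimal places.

Formula mass = 3·9.012 + 2·26.982 + 6·28.085 + 18·15.999 = 537.492 g/mol, of which 168.510 g is Si.
So Si makes up 168.510/537.492 = 0.3135 of the mass, i.e. 31.35%.

31.35 wt%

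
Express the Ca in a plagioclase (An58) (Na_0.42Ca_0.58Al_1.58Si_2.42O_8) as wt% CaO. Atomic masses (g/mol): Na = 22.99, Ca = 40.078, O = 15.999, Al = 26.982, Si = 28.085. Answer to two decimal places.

M(Na_0.42Ca_0.58Al_1.58Si_2.42O_8) = 271.490 g/mol; M(CaO) = 56.077 g/mol.
Moles CaO per formula unit = 0.58 Ca ÷ 1 = 0.5800.
CaO fraction = (0.5800 × 56.077) / 271.490 = 32.525/271.490 = 0.1198.

11.98 wt%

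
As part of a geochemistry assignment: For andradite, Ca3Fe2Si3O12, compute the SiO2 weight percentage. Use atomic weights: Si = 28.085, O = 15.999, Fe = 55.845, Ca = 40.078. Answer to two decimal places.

35.47 wt%

M(Ca3Fe2Si3O12) = 508.167 g/mol; M(SiO2) = 60.083 g/mol.
Moles SiO2 per formula unit = 3 Si ÷ 1 = 3.0000.
SiO2 fraction = (3.0000 × 60.083) / 508.167 = 180.249/508.167 = 0.3547.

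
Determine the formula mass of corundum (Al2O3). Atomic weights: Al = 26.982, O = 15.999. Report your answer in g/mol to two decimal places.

101.96 g/mol

The formula mass is the sum 2×26.982 + 3×15.999.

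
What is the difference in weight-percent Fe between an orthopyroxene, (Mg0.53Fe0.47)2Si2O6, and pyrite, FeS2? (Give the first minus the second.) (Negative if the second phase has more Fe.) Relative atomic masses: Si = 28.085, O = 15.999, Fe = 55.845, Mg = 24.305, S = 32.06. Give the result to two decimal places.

-23.77 percentage points

Fe in (Mg0.53Fe0.47)2Si2O6: molar mass 230.422 g/mol; 0.94×55.845 = 52.494 g → 22.78 wt%.
Fe in FeS2: molar mass 119.965 g/mol; 1×55.845 = 55.845 g → 46.55 wt%.
Difference = 22.78 − 46.55 = -23.77 percentage points.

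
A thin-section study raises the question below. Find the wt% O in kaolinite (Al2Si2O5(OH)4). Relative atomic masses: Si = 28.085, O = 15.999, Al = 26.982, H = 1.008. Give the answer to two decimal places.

M(Al2Si2O5(OH)4) = 258.157 g/mol.
O contributes 9 × 15.999 = 143.991 g per mole.
143.991/258.157 = 0.5578 → 55.78%.

55.78 weight percent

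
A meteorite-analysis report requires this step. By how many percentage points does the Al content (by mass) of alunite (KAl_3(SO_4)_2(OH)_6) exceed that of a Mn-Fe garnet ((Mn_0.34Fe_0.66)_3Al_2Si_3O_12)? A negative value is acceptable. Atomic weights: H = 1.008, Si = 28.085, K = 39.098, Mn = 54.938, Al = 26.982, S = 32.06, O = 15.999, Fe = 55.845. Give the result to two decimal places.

Al in KAl_3(SO_4)_2(OH)_6: molar mass 414.198 g/mol; 3×26.982 = 80.946 g → 19.54 wt%.
Al in (Mn_0.34Fe_0.66)_3Al_2Si_3O_12: molar mass 496.817 g/mol; 2×26.982 = 53.964 g → 10.86 wt%.
Difference = 19.54 − 10.86 = 8.68 percentage points.

8.68 percentage points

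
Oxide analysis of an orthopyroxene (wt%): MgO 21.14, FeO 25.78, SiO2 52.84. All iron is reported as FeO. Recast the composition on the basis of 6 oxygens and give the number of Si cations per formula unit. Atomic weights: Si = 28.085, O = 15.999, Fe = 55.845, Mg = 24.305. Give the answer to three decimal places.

1.997 Si apfu

MgO (M=40.304): mol = 0.52451; Mg = 0.52451, O = 0.52451.
FeO (M=71.844): mol = 0.35883; Fe = 0.35883, O = 0.35883.
SiO2 (M=60.083): mol = 0.87945; Si = 0.87945, O = 1.75890.
ΣO = 2.64224; factor = 6/ΣO = 2.27080.
Si apfu = 0.87945 × 2.27080 = 1.997.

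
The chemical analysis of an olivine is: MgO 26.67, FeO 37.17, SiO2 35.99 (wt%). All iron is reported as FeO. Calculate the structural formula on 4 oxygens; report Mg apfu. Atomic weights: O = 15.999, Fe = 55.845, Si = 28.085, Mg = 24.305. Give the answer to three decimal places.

MgO (M=40.304): mol = 0.66172; Mg = 0.66172, O = 0.66172.
FeO (M=71.844): mol = 0.51737; Fe = 0.51737, O = 0.51737.
SiO2 (M=60.083): mol = 0.59900; Si = 0.59900, O = 1.19800.
ΣO = 2.37709; factor = 4/ΣO = 1.68273.
Mg apfu = 0.66172 × 1.68273 = 1.113.

1.113 Mg apfu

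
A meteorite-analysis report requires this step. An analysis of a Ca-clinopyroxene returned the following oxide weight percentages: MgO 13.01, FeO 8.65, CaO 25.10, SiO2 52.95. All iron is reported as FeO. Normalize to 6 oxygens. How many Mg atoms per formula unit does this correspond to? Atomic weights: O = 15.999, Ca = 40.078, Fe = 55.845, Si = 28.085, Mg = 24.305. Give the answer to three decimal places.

MgO: 13.01/40.304 = 0.32280 mol → 0.32280 mol Mg, 0.32280 mol O.
FeO: 8.65/71.844 = 0.12040 mol → 0.12040 mol Fe, 0.12040 mol O.
CaO: 25.10/56.077 = 0.44760 mol → 0.44760 mol Ca, 0.44760 mol O.
SiO2: 52.95/60.083 = 0.88128 mol → 0.88128 mol Si, 1.76256 mol O.
Total oxygen = 2.65336 mol. Normalization factor = 6/2.65336 = 2.26128.
Mg per 6 O = 0.32280 × 2.26128 = 0.730.

0.730 Mg apfu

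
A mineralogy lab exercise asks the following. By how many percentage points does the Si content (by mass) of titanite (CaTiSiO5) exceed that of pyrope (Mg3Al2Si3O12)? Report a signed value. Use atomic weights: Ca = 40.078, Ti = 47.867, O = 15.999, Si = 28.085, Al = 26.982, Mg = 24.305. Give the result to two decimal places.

-6.57 percentage points

Si in CaTiSiO5: molar mass 196.025 g/mol; 1×28.085 = 28.085 g → 14.33 wt%.
Si in Mg3Al2Si3O12: molar mass 403.122 g/mol; 3×28.085 = 84.255 g → 20.90 wt%.
Difference = 14.33 − 20.90 = -6.57 percentage points.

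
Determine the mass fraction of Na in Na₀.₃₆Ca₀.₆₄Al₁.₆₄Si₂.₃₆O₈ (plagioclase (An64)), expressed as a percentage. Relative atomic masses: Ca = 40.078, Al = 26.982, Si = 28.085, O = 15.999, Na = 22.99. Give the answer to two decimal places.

Molar mass of Na₀.₃₆Ca₀.₆₄Al₁.₆₄Si₂.₃₆O₈: 0.36×22.99 + 0.64×40.078 + 1.64×26.982 + 2.36×28.085 + 8×15.999 = 272.449 g/mol.
Mass of Na per formula unit: 0.36 × 22.99 = 8.276 g.
Weight fraction Na = 8.276 / 272.449 = 0.0304.

3.04 wt%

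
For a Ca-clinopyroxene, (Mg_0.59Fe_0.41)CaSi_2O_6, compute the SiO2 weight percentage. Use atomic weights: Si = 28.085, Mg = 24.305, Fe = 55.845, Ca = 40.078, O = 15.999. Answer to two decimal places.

52.36 wt%

M((Mg_0.59Fe_0.41)CaSi_2O_6) = 229.478 g/mol; M(SiO2) = 60.083 g/mol.
Moles SiO2 per formula unit = 2 Si ÷ 1 = 2.0000.
SiO2 fraction = (2.0000 × 60.083) / 229.478 = 120.166/229.478 = 0.5236.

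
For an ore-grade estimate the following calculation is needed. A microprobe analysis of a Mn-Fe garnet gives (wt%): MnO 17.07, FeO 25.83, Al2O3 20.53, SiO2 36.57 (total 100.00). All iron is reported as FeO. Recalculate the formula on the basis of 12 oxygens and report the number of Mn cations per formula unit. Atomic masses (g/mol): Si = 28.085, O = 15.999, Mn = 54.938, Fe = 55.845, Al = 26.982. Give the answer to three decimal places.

1.192 Mn apfu

17.07 wt% MnO ÷ 70.937 g/mol = 0.24064 mol, giving 0.24064 Mn and 0.24064 O.
25.83 wt% FeO ÷ 71.844 g/mol = 0.35953 mol, giving 0.35953 Fe and 0.35953 O.
20.53 wt% Al2O3 ÷ 101.961 g/mol = 0.20135 mol, giving 0.40270 Al and 0.60405 O.
36.57 wt% SiO2 ÷ 60.083 g/mol = 0.60866 mol, giving 0.60866 Si and 1.21732 O.
Oxygen sums to 2.42154; scaling by 12/2.42154 = 4.95552 puts the formula on 12 O.
Mn: 0.24064 × 4.95552 = 1.192 atoms per formula unit.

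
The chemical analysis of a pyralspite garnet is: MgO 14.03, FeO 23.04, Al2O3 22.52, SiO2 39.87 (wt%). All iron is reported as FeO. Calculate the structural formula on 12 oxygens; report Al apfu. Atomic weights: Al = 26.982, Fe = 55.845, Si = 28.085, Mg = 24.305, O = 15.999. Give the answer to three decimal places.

1.994 Al apfu

14.03 wt% MgO ÷ 40.304 g/mol = 0.34810 mol, giving 0.34810 Mg and 0.34810 O.
23.04 wt% FeO ÷ 71.844 g/mol = 0.32069 mol, giving 0.32069 Fe and 0.32069 O.
22.52 wt% Al2O3 ÷ 101.961 g/mol = 0.22087 mol, giving 0.44174 Al and 0.66261 O.
39.87 wt% SiO2 ÷ 60.083 g/mol = 0.66358 mol, giving 0.66358 Si and 1.32716 O.
Oxygen sums to 2.65856; scaling by 12/2.65856 = 4.51372 puts the formula on 12 O.
Al: 0.44174 × 4.51372 = 1.994 atoms per formula unit.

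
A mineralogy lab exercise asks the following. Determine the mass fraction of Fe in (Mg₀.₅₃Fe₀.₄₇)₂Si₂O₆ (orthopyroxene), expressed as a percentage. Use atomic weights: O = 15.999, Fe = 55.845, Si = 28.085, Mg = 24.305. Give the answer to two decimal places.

Formula mass = 1.06*24.305 + 0.94*55.845 + 2*28.085 + 6*15.999 = 230.422 g/mol, of which 52.494 g is Fe.
So Fe makes up 52.494/230.422 = 0.2278 of the mass, i.e. 22.78%.

22.78 weight percent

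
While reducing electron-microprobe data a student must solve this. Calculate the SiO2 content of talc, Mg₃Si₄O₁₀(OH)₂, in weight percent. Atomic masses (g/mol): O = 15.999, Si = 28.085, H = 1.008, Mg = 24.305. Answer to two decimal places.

63.37 wt%

M(Mg₃Si₄O₁₀(OH)₂) = 379.259 g/mol; M(SiO2) = 60.083 g/mol.
Moles SiO2 per formula unit = 4 Si ÷ 1 = 4.0000.
SiO2 fraction = (4.0000 × 60.083) / 379.259 = 240.332/379.259 = 0.6337.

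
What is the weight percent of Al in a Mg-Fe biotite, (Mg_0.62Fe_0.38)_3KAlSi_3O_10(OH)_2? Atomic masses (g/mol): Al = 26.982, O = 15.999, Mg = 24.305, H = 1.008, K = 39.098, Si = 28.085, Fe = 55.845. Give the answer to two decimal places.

Formula mass = 1.86·24.305 + 1.14·55.845 + 1·39.098 + 1·26.982 + 3·28.085 + 12·15.999 + 2·1.008 = 453.210 g/mol, of which 26.982 g is Al.
So Al makes up 26.982/453.210 = 0.0595 of the mass, i.e. 5.95%.

5.95 wt%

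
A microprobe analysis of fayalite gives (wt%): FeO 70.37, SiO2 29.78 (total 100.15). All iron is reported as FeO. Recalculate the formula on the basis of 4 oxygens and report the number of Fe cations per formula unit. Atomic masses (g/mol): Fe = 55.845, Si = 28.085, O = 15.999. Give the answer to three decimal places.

1.988 Fe apfu

70.37 wt% FeO ÷ 71.844 g/mol = 0.97948 mol, giving 0.97948 Fe and 0.97948 O.
29.78 wt% SiO2 ÷ 60.083 g/mol = 0.49565 mol, giving 0.49565 Si and 0.99130 O.
Oxygen sums to 1.97078; scaling by 4/1.97078 = 2.02965 puts the formula on 4 O.
Fe: 0.97948 × 2.02965 = 1.988 atoms per formula unit.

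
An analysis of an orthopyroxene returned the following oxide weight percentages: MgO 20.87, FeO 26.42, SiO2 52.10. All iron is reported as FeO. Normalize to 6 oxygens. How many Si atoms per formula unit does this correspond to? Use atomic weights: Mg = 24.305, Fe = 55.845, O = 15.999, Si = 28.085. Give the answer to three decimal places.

20.87 wt% MgO ÷ 40.304 g/mol = 0.51781 mol, giving 0.51781 Mg and 0.51781 O.
26.42 wt% FeO ÷ 71.844 g/mol = 0.36774 mol, giving 0.36774 Fe and 0.36774 O.
52.10 wt% SiO2 ÷ 60.083 g/mol = 0.86713 mol, giving 0.86713 Si and 1.73426 O.
Oxygen sums to 2.61981; scaling by 6/2.61981 = 2.29024 puts the formula on 6 O.
Si: 0.86713 × 2.29024 = 1.986 atoms per formula unit.

1.986 Si apfu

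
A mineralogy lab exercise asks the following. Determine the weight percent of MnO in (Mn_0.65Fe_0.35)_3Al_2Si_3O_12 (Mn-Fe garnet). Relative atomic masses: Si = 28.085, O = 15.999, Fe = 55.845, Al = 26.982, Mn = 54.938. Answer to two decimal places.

27.89 wt%

Molar mass of (Mn_0.65Fe_0.35)_3Al_2Si_3O_12 = 1.95·54.938 + 1.05·55.845 + 2·26.982 + 3·28.085 + 12·15.999 = 495.973 g/mol.
Each formula unit contains 1.95 Mn, equivalent to 1.95/1 = 1.9500 mol MnO.
M(MnO) = 1×54.938 + 1×15.999 = 70.937 g/mol.
Mass of MnO per formula unit = 1.9500 × 70.937 = 138.327 g.
MnO wt% = 138.327 / 495.973 × 100 = 27.89%.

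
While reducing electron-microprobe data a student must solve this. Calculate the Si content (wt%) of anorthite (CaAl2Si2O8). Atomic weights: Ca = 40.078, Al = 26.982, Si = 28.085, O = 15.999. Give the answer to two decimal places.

20.19 wt%

M(CaAl2Si2O8) = 278.204 g/mol.
Si contributes 2 × 28.085 = 56.170 g per mole.
56.170/278.204 = 0.2019 → 20.19%.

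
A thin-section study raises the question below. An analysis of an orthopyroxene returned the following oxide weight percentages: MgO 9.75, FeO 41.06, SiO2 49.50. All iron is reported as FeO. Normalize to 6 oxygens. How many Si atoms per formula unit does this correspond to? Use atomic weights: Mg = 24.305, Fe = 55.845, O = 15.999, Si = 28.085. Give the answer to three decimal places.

2.008 Si apfu

9.75 wt% MgO ÷ 40.304 g/mol = 0.24191 mol, giving 0.24191 Mg and 0.24191 O.
41.06 wt% FeO ÷ 71.844 g/mol = 0.57152 mol, giving 0.57152 Fe and 0.57152 O.
49.50 wt% SiO2 ÷ 60.083 g/mol = 0.82386 mol, giving 0.82386 Si and 1.64772 O.
Oxygen sums to 2.46115; scaling by 6/2.46115 = 2.43788 puts the formula on 6 O.
Si: 0.82386 × 2.43788 = 2.008 atoms per formula unit.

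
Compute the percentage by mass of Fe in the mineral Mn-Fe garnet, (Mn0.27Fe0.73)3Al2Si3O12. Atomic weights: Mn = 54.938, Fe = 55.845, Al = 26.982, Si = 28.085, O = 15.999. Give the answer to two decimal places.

24.61 wt%

M((Mn0.27Fe0.73)3Al2Si3O12) = 497.007 g/mol.
Fe contributes 2.19 × 55.845 = 122.301 g per mole.
122.301/497.007 = 0.2461 → 24.61%.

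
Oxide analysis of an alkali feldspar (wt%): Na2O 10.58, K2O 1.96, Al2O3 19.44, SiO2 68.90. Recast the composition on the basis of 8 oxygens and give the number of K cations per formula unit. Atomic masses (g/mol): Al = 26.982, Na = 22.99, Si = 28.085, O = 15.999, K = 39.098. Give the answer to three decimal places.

10.58 wt% Na2O ÷ 61.979 g/mol = 0.17070 mol, giving 0.34140 Na and 0.17070 O.
1.96 wt% K2O ÷ 94.195 g/mol = 0.02081 mol, giving 0.04162 K and 0.02081 O.
19.44 wt% Al2O3 ÷ 101.961 g/mol = 0.19066 mol, giving 0.38132 Al and 0.57198 O.
68.90 wt% SiO2 ÷ 60.083 g/mol = 1.14675 mol, giving 1.14675 Si and 2.29350 O.
Oxygen sums to 3.05699; scaling by 8/3.05699 = 2.61695 puts the formula on 8 O.
K: 0.04162 × 2.61695 = 0.109 atoms per formula unit.

0.109 K apfu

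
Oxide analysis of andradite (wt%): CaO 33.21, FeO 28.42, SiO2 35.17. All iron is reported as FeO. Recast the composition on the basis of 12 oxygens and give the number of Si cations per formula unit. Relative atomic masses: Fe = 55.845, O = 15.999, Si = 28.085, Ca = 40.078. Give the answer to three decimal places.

CaO: 33.21/56.077 = 0.59222 mol → 0.59222 mol Ca, 0.59222 mol O.
FeO: 28.42/71.844 = 0.39558 mol → 0.39558 mol Fe, 0.39558 mol O.
SiO2: 35.17/60.083 = 0.58536 mol → 0.58536 mol Si, 1.17072 mol O.
Total oxygen = 2.15852 mol. Normalization factor = 12/2.15852 = 5.55936.
Si per 12 O = 0.58536 × 5.55936 = 3.254.

3.254 Si apfu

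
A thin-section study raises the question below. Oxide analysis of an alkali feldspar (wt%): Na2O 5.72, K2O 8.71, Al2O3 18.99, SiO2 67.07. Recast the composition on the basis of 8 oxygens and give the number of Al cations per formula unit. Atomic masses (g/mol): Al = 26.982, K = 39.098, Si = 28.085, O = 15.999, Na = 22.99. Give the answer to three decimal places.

1.001 Al apfu

Na2O (M=61.979): mol = 0.09229; Na = 0.18458, O = 0.09229.
K2O (M=94.195): mol = 0.09247; K = 0.18494, O = 0.09247.
Al2O3 (M=101.961): mol = 0.18625; Al = 0.37250, O = 0.55875.
SiO2 (M=60.083): mol = 1.11629; Si = 1.11629, O = 2.23258.
ΣO = 2.97609; factor = 8/ΣO = 2.68809.
Al apfu = 0.37250 × 2.68809 = 1.001.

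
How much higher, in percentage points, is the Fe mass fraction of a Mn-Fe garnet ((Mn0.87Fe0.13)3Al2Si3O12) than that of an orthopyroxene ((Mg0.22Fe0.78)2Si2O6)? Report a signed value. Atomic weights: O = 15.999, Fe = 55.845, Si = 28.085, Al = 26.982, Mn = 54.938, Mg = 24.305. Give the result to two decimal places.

Fe in (Mn0.87Fe0.13)3Al2Si3O12: molar mass 495.375 g/mol; 0.39×55.845 = 21.780 g → 4.40 wt%.
Fe in (Mg0.22Fe0.78)2Si2O6: molar mass 249.976 g/mol; 1.56×55.845 = 87.118 g → 34.85 wt%.
Difference = 4.40 − 34.85 = -30.45 percentage points.

-30.45 percentage points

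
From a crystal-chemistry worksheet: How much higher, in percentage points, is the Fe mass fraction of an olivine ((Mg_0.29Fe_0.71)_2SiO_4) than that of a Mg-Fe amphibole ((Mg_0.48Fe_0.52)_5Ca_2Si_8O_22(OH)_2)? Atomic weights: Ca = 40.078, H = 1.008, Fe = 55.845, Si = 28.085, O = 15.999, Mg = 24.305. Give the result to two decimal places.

26.52 percentage points

Fe in (Mg_0.29Fe_0.71)_2SiO_4: molar mass 185.478 g/mol; 1.42×55.845 = 79.300 g → 42.75 wt%.
Fe in (Mg_0.48Fe_0.52)_5Ca_2Si_8O_22(OH)_2: molar mass 894.357 g/mol; 2.60×55.845 = 145.197 g → 16.23 wt%.
Difference = 42.75 − 16.23 = 26.52 percentage points.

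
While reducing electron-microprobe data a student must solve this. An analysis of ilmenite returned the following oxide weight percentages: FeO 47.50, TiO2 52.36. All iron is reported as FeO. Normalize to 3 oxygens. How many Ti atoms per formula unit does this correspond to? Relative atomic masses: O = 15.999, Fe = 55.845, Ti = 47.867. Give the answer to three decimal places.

0.997 Ti apfu

FeO: 47.50/71.844 = 0.66115 mol → 0.66115 mol Fe, 0.66115 mol O.
TiO2: 52.36/79.865 = 0.65561 mol → 0.65561 mol Ti, 1.31122 mol O.
Total oxygen = 1.97237 mol. Normalization factor = 3/1.97237 = 1.52101.
Ti per 3 O = 0.65561 × 1.52101 = 0.997.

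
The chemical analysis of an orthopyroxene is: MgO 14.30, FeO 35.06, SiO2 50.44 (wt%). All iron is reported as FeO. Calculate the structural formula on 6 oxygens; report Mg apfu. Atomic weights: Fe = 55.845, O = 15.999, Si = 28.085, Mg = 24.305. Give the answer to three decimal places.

0.844 Mg apfu

14.30 wt% MgO ÷ 40.304 g/mol = 0.35480 mol, giving 0.35480 Mg and 0.35480 O.
35.06 wt% FeO ÷ 71.844 g/mol = 0.48800 mol, giving 0.48800 Fe and 0.48800 O.
50.44 wt% SiO2 ÷ 60.083 g/mol = 0.83951 mol, giving 0.83951 Si and 1.67902 O.
Oxygen sums to 2.52182; scaling by 6/2.52182 = 2.37923 puts the formula on 6 O.
Mg: 0.35480 × 2.37923 = 0.844 atoms per formula unit.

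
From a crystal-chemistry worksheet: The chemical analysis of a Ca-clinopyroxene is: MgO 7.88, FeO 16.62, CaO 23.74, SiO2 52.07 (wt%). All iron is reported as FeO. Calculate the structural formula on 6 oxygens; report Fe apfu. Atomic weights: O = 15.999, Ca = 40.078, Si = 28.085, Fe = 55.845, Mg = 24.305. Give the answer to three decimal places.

0.537 Fe apfu

MgO (M=40.304): mol = 0.19551; Mg = 0.19551, O = 0.19551.
FeO (M=71.844): mol = 0.23133; Fe = 0.23133, O = 0.23133.
CaO (M=56.077): mol = 0.42335; Ca = 0.42335, O = 0.42335.
SiO2 (M=60.083): mol = 0.86663; Si = 0.86663, O = 1.73326.
ΣO = 2.58345; factor = 6/ΣO = 2.32248.
Fe apfu = 0.23133 × 2.32248 = 0.537.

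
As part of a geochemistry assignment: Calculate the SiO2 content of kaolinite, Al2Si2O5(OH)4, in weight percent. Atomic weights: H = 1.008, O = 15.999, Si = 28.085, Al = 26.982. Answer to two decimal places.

46.55 wt%

M(Al2Si2O5(OH)4) = 258.157 g/mol; M(SiO2) = 60.083 g/mol.
Moles SiO2 per formula unit = 2 Si ÷ 1 = 2.0000.
SiO2 fraction = (2.0000 × 60.083) / 258.157 = 120.166/258.157 = 0.4655.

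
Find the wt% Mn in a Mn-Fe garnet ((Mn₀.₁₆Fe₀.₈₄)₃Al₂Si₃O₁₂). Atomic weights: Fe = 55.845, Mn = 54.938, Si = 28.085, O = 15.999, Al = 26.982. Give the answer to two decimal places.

5.30 weight percent

M((Mn₀.₁₆Fe₀.₈₄)₃Al₂Si₃O₁₂) = 497.307 g/mol.
Mn contributes 0.48 × 54.938 = 26.370 g per mole.
26.370/497.307 = 0.0530 → 5.30%.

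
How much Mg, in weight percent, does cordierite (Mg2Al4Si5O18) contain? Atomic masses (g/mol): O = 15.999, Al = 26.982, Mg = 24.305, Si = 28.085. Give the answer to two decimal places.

Formula mass = 2*24.305 + 4*26.982 + 5*28.085 + 18*15.999 = 584.945 g/mol, of which 48.610 g is Mg.
So Mg makes up 48.610/584.945 = 0.0831 of the mass, i.e. 8.31%.

8.31 weight percent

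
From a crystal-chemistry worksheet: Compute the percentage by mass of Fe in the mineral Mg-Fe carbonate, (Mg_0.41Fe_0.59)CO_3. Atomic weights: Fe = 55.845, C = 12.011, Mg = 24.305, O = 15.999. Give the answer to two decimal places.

32.01 weight percent

Molar mass of (Mg_0.41Fe_0.59)CO_3: 0.41*24.305 + 0.59*55.845 + 1*12.011 + 3*15.999 = 102.922 g/mol.
Mass of Fe per formula unit: 0.59 × 55.845 = 32.949 g.
Weight fraction Fe = 32.949 / 102.922 = 0.3201.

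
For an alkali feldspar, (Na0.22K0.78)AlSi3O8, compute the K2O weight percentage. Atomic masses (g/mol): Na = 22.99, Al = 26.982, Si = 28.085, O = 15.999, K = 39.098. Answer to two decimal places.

13.37 wt%

Molar mass of (Na0.22K0.78)AlSi3O8 = 0.22·22.99 + 0.78·39.098 + 1·26.982 + 3·28.085 + 8·15.999 = 274.783 g/mol.
Each formula unit contains 0.78 K, equivalent to 0.78/2 = 0.3900 mol K2O.
M(K2O) = 2×39.098 + 1×15.999 = 94.195 g/mol.
Mass of K2O per formula unit = 0.3900 × 94.195 = 36.736 g.
K2O wt% = 36.736 / 274.783 × 100 = 13.37%.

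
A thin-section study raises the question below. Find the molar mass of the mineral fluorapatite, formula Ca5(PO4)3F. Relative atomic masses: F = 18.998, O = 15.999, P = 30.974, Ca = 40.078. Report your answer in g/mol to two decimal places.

504.30 g/mol

Ca: 5 × 40.078 = 200.3900
P: 3 × 30.974 = 92.9220
O: 12 × 15.999 = 191.9880
F: 1 × 18.998 = 18.9980
Summing the contributions gives the formula mass.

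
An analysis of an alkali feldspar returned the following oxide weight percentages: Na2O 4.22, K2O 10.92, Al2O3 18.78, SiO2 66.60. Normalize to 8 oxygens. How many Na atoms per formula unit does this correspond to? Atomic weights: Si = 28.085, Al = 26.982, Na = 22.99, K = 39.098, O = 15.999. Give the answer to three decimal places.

0.369 Na apfu

4.22 wt% Na2O ÷ 61.979 g/mol = 0.06809 mol, giving 0.13618 Na and 0.06809 O.
10.92 wt% K2O ÷ 94.195 g/mol = 0.11593 mol, giving 0.23186 K and 0.11593 O.
18.78 wt% Al2O3 ÷ 101.961 g/mol = 0.18419 mol, giving 0.36838 Al and 0.55257 O.
66.60 wt% SiO2 ÷ 60.083 g/mol = 1.10847 mol, giving 1.10847 Si and 2.21694 O.
Oxygen sums to 2.95353; scaling by 8/2.95353 = 2.70862 puts the formula on 8 O.
Na: 0.13618 × 2.70862 = 0.369 atoms per formula unit.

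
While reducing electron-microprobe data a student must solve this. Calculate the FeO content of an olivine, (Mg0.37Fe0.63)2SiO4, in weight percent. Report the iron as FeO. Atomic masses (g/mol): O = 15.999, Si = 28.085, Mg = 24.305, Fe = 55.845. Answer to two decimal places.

M((Mg0.37Fe0.63)2SiO4) = 180.431 g/mol; M(FeO) = 71.844 g/mol.
Moles FeO per formula unit = 1.26 Fe ÷ 1 = 1.2600.
FeO fraction = (1.2600 × 71.844) / 180.431 = 90.523/180.431 = 0.5017.

50.17 wt%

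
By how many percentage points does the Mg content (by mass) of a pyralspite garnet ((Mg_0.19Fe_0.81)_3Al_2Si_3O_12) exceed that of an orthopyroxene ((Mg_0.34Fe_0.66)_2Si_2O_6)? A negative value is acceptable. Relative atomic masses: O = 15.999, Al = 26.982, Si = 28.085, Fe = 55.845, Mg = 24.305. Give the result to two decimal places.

Mg in (Mg_0.19Fe_0.81)_3Al_2Si_3O_12: molar mass 479.764 g/mol; 0.57×24.305 = 13.854 g → 2.89 wt%.
Mg in (Mg_0.34Fe_0.66)_2Si_2O_6: molar mass 242.407 g/mol; 0.68×24.305 = 16.527 g → 6.82 wt%.
Difference = 2.89 − 6.82 = -3.93 percentage points.

-3.93 percentage points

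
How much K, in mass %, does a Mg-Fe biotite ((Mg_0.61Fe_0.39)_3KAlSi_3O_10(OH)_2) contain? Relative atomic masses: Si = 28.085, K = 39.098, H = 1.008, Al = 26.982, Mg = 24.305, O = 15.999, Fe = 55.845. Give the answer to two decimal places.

Molar mass of (Mg_0.61Fe_0.39)_3KAlSi_3O_10(OH)_2: 1.83·24.305 + 1.17·55.845 + 1·39.098 + 1·26.982 + 3·28.085 + 12·15.999 + 2·1.008 = 454.156 g/mol.
Mass of K per formula unit: 1 × 39.098 = 39.098 g.
Weight fraction K = 39.098 / 454.156 = 0.0861.

8.61 mass %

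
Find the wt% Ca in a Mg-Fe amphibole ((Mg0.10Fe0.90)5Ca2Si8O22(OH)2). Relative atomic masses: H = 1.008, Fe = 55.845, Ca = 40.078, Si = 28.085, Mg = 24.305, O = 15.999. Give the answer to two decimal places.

8.40 weight percent

Molar mass of (Mg0.10Fe0.90)5Ca2Si8O22(OH)2: 0.50*24.305 + 4.50*55.845 + 2*40.078 + 8*28.085 + 24*15.999 + 2*1.008 = 954.283 g/mol.
Mass of Ca per formula unit: 2 × 40.078 = 80.156 g.
Weight fraction Ca = 80.156 / 954.283 = 0.0840.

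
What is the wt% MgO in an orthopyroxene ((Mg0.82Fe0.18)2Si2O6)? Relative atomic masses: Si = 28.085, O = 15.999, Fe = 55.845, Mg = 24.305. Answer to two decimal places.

Formula mass = 212.128 g/mol.
1.64 Mg → 1.6400 mol MgO per formula unit; M(MgO) = 40.304, so MgO mass = 66.099 g.
66.099/212.128 × 100 = 31.16 wt%.

31.16 wt%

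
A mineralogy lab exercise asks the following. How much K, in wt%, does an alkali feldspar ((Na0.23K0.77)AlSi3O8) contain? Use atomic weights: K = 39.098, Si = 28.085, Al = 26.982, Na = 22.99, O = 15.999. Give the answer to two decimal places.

10.96 wt%

Formula mass = 0.23*22.99 + 0.77*39.098 + 1*26.982 + 3*28.085 + 8*15.999 = 274.622 g/mol, of which 30.105 g is K.
So K makes up 30.105/274.622 = 0.1096 of the mass, i.e. 10.96%.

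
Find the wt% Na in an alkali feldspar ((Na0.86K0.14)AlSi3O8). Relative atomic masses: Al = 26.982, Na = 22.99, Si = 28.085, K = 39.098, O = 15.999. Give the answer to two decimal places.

Molar mass of (Na0.86K0.14)AlSi3O8: 0.86·22.99 + 0.14·39.098 + 1·26.982 + 3·28.085 + 8·15.999 = 264.474 g/mol.
Mass of Na per formula unit: 0.86 × 22.99 = 19.771 g.
Weight fraction Na = 19.771 / 264.474 = 0.0748.

7.48 weight percent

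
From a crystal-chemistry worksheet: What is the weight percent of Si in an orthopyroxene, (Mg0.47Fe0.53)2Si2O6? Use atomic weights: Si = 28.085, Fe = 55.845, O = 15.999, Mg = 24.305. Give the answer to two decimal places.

Formula mass = 0.94*24.305 + 1.06*55.845 + 2*28.085 + 6*15.999 = 234.206 g/mol, of which 56.170 g is Si.
So Si makes up 56.170/234.206 = 0.2398 of the mass, i.e. 23.98%.

23.98 mass %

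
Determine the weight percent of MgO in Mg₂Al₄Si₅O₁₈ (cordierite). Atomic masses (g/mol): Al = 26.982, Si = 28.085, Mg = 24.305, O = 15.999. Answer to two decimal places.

13.78 wt%

Molar mass of Mg₂Al₄Si₅O₁₈ = 2×24.305 + 4×26.982 + 5×28.085 + 18×15.999 = 584.945 g/mol.
Each formula unit contains 2 Mg, equivalent to 2/1 = 2.0000 mol MgO.
M(MgO) = 1×24.305 + 1×15.999 = 40.304 g/mol.
Mass of MgO per formula unit = 2.0000 × 40.304 = 80.608 g.
MgO wt% = 80.608 / 584.945 × 100 = 13.78%.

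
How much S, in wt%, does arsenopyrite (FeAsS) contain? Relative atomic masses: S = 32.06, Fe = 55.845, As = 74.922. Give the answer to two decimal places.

19.69 wt%

Molar mass of FeAsS: 1*55.845 + 1*74.922 + 1*32.06 = 162.827 g/mol.
Mass of S per formula unit: 1 × 32.06 = 32.060 g.
Weight fraction S = 32.060 / 162.827 = 0.1969.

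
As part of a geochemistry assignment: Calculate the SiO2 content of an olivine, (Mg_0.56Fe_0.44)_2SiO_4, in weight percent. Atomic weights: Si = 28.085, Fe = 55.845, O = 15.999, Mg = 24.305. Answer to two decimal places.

35.67 wt%

M((Mg_0.56Fe_0.44)_2SiO_4) = 168.446 g/mol; M(SiO2) = 60.083 g/mol.
Moles SiO2 per formula unit = 1 Si ÷ 1 = 1.0000.
SiO2 fraction = (1.0000 × 60.083) / 168.446 = 60.083/168.446 = 0.3567.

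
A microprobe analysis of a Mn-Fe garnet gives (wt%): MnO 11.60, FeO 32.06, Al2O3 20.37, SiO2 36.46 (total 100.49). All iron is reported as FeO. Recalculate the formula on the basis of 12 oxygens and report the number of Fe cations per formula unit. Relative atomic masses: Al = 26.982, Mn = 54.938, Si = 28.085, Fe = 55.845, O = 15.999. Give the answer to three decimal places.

11.60 wt% MnO ÷ 70.937 g/mol = 0.16353 mol, giving 0.16353 Mn and 0.16353 O.
32.06 wt% FeO ÷ 71.844 g/mol = 0.44624 mol, giving 0.44624 Fe and 0.44624 O.
20.37 wt% Al2O3 ÷ 101.961 g/mol = 0.19978 mol, giving 0.39956 Al and 0.59934 O.
36.46 wt% SiO2 ÷ 60.083 g/mol = 0.60683 mol, giving 0.60683 Si and 1.21366 O.
Oxygen sums to 2.42277; scaling by 12/2.42277 = 4.95301 puts the formula on 12 O.
Fe: 0.44624 × 4.95301 = 2.210 atoms per formula unit.

2.210 Fe apfu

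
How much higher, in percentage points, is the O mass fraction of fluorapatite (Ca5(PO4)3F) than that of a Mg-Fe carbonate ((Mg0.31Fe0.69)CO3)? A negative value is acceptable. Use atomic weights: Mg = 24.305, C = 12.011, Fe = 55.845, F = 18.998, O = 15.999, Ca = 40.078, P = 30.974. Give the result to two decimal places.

First mineral: 191.988 g O in 504.298 g formula = 38.07 wt% O.
Second mineral: 47.997 g O in 106.076 g formula = 45.25 wt% O.
38.07% − 45.25% gives a difference of -7.18 percentage points.

-7.18 percentage points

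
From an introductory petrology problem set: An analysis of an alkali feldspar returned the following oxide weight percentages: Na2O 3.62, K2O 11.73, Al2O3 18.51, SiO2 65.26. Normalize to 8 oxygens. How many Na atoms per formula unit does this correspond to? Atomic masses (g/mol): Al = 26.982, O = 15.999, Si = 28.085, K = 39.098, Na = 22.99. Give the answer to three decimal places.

0.322 Na apfu

Na2O (M=61.979): mol = 0.05841; Na = 0.11682, O = 0.05841.
K2O (M=94.195): mol = 0.12453; K = 0.24906, O = 0.12453.
Al2O3 (M=101.961): mol = 0.18154; Al = 0.36308, O = 0.54462.
SiO2 (M=60.083): mol = 1.08616; Si = 1.08616, O = 2.17232.
ΣO = 2.89988; factor = 8/ΣO = 2.75873.
Na apfu = 0.11682 × 2.75873 = 0.322.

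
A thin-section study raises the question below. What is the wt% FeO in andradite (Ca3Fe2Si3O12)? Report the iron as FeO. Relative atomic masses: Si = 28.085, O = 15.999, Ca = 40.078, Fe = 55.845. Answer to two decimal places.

28.28 wt%

Formula mass = 508.167 g/mol.
2 Fe → 2.0000 mol FeO per formula unit; M(FeO) = 71.844, so FeO mass = 143.688 g.
143.688/508.167 × 100 = 28.28 wt%.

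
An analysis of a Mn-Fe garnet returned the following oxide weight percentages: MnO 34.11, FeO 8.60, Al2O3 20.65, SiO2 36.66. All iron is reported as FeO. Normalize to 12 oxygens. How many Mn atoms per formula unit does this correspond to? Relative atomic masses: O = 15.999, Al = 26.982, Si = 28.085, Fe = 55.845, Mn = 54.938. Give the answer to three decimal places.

34.11 wt% MnO ÷ 70.937 g/mol = 0.48085 mol, giving 0.48085 Mn and 0.48085 O.
8.60 wt% FeO ÷ 71.844 g/mol = 0.11970 mol, giving 0.11970 Fe and 0.11970 O.
20.65 wt% Al2O3 ÷ 101.961 g/mol = 0.20253 mol, giving 0.40506 Al and 0.60759 O.
36.66 wt% SiO2 ÷ 60.083 g/mol = 0.61016 mol, giving 0.61016 Si and 1.22032 O.
Oxygen sums to 2.42846; scaling by 12/2.42846 = 4.94140 puts the formula on 12 O.
Mn: 0.48085 × 4.94140 = 2.376 atoms per formula unit.

2.376 Mn apfu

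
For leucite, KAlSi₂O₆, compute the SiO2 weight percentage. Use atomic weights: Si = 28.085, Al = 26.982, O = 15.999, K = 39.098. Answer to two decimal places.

Molar mass of KAlSi₂O₆ = 1×39.098 + 1×26.982 + 2×28.085 + 6×15.999 = 218.244 g/mol.
Each formula unit contains 2 Si, equivalent to 2/1 = 2.0000 mol SiO2.
M(SiO2) = 1×28.085 + 2×15.999 = 60.083 g/mol.
Mass of SiO2 per formula unit = 2.0000 × 60.083 = 120.166 g.
SiO2 wt% = 120.166 / 218.244 × 100 = 55.06%.

55.06 wt%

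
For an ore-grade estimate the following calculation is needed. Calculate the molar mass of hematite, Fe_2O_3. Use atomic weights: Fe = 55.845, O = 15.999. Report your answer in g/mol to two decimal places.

Fe: 2 × 55.845 = 111.6900
O: 3 × 15.999 = 47.9970
Summing the contributions gives the formula mass.

159.69 g/mol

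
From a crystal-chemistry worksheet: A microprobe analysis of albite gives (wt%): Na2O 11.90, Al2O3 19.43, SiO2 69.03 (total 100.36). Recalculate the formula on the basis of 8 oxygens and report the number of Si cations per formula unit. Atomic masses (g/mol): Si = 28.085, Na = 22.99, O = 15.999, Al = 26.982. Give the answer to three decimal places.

11.90 wt% Na2O ÷ 61.979 g/mol = 0.19200 mol, giving 0.38400 Na and 0.19200 O.
19.43 wt% Al2O3 ÷ 101.961 g/mol = 0.19056 mol, giving 0.38112 Al and 0.57168 O.
69.03 wt% SiO2 ÷ 60.083 g/mol = 1.14891 mol, giving 1.14891 Si and 2.29782 O.
Oxygen sums to 3.06150; scaling by 8/3.06150 = 2.61310 puts the formula on 8 O.
Si: 1.14891 × 2.61310 = 3.002 atoms per formula unit.

3.002 Si apfu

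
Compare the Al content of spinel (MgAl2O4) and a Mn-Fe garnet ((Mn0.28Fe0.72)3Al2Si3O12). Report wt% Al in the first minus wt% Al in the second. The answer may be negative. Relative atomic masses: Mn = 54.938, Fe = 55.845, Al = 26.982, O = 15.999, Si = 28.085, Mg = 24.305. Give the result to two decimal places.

27.07 percentage points

Al in MgAl2O4: molar mass 142.265 g/mol; 2×26.982 = 53.964 g → 37.93 wt%.
Al in (Mn0.28Fe0.72)3Al2Si3O12: molar mass 496.980 g/mol; 2×26.982 = 53.964 g → 10.86 wt%.
Difference = 37.93 − 10.86 = 27.07 percentage points.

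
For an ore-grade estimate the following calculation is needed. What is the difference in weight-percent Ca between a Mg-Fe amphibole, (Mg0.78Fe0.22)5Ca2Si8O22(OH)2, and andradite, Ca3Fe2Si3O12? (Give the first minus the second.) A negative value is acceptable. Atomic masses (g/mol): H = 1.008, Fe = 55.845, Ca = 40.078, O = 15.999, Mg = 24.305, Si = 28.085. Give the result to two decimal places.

-14.20 percentage points

First mineral: 80.156 g Ca in 847.047 g formula = 9.46 wt% Ca.
Second mineral: 120.234 g Ca in 508.167 g formula = 23.66 wt% Ca.
9.46% − 23.66% gives a difference of -14.20 percentage points.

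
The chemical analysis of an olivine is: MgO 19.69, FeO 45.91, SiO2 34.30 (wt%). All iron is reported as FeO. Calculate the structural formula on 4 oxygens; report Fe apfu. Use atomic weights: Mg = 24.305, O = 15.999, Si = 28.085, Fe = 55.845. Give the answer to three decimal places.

MgO: 19.69/40.304 = 0.48854 mol → 0.48854 mol Mg, 0.48854 mol O.
FeO: 45.91/71.844 = 0.63902 mol → 0.63902 mol Fe, 0.63902 mol O.
SiO2: 34.30/60.083 = 0.57088 mol → 0.57088 mol Si, 1.14176 mol O.
Total oxygen = 2.26932 mol. Normalization factor = 4/2.26932 = 1.76264.
Fe per 4 O = 0.63902 × 1.76264 = 1.126.

1.126 Fe apfu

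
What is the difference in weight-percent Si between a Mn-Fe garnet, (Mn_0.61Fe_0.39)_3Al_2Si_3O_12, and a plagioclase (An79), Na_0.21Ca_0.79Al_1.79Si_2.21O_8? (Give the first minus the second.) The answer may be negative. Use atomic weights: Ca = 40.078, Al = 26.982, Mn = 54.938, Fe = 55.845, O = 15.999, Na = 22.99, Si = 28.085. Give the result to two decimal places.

-5.60 percentage points

Si in (Mn_0.61Fe_0.39)_3Al_2Si_3O_12: molar mass 496.082 g/mol; 3×28.085 = 84.255 g → 16.98 wt%.
Si in Na_0.21Ca_0.79Al_1.79Si_2.21O_8: molar mass 274.847 g/mol; 2.21×28.085 = 62.068 g → 22.58 wt%.
Difference = 16.98 − 22.58 = -5.60 percentage points.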